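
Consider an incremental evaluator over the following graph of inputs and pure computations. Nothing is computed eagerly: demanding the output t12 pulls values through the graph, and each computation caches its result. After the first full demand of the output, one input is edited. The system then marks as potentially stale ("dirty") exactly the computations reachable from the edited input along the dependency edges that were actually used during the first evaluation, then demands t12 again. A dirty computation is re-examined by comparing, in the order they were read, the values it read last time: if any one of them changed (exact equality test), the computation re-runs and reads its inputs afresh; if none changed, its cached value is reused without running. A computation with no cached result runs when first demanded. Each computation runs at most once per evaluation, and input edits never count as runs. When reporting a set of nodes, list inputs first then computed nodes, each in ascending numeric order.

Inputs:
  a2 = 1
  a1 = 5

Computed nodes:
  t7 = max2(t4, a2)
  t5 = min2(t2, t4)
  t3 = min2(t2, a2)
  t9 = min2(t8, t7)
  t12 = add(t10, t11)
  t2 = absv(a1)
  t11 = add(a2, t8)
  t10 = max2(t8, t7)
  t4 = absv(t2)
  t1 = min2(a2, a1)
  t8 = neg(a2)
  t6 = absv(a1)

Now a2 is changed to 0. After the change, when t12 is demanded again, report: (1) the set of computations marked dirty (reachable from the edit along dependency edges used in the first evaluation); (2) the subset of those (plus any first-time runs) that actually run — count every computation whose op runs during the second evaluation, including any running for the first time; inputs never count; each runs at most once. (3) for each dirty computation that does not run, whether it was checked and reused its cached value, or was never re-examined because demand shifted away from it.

Initial pass — values computed on the first demand:
  t2 = absv(5) = 5
  t4 = absv(5) = 5
  t7 = max2(5, 1) = 5
  t8 = neg(1) = -1
  t10 = max2(-1, 5) = 5
  t11 = add(1, -1) = 0
  t12 = add(5, 0) = 5

Second demand — change propagation:
  t7: re-runs because a2 1->0; new result 5 (unchanged).
  t8: re-runs because a2 1->0; new result 0.
  t10: re-runs because t8 -1->0; new result 5 (unchanged).
  t11: re-runs because a2 1->0; t8 -1->0; new result 0 (unchanged).
  t12: re-examined; everything it read last time is the same (t10 unchanged, t11 unchanged) — cache 5 kept, no run.

The important point: at t12 every value read last time is unchanged, so the dirty flag clears without a run.

Dirty set: t7, t8, t10, t11, t12.
Run set: t7, t8, t10, t11 (4 run).
Re-examined without running (cache reused): t12.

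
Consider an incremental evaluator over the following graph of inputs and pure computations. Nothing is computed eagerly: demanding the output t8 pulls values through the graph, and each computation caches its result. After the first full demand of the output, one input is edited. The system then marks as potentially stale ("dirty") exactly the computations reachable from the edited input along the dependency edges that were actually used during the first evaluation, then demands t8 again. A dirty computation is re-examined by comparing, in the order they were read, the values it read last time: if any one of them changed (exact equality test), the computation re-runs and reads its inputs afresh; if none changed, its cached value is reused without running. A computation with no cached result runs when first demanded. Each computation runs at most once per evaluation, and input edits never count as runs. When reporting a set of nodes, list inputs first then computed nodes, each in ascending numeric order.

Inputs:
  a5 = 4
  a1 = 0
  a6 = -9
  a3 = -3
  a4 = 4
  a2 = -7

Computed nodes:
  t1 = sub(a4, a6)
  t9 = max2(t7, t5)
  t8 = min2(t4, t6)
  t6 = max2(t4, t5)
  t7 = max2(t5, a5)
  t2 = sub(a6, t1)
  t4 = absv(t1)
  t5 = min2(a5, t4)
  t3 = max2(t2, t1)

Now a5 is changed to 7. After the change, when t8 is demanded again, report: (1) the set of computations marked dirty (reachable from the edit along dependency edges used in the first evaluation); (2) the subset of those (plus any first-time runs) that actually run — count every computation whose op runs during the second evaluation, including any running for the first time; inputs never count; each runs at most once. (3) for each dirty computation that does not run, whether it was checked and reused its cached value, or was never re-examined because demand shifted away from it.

Dirty set: t5, t6, t8.
Run set: t5, t6 (2 run).
Re-examined without running (cache reused): t8.
The important point: t6 recomputes to an identical value, and the output ends up unchanged.

Initial pass — values computed on the first demand:
  t1 = sub(4, -9) = 13
  t4 = absv(13) = 13
  t5 = min2(4, 13) = 4
  t6 = max2(13, 4) = 13
  t8 = min2(13, 13) = 13

Second demand — change propagation:
  t5: re-runs because a5 4->7; new result 7.
  t6: re-runs because t5 4->7; new result 13 (unchanged).
  t8: re-examined; everything it read last time is the same (t4 unchanged, t6 unchanged) — cache 13 kept, no run.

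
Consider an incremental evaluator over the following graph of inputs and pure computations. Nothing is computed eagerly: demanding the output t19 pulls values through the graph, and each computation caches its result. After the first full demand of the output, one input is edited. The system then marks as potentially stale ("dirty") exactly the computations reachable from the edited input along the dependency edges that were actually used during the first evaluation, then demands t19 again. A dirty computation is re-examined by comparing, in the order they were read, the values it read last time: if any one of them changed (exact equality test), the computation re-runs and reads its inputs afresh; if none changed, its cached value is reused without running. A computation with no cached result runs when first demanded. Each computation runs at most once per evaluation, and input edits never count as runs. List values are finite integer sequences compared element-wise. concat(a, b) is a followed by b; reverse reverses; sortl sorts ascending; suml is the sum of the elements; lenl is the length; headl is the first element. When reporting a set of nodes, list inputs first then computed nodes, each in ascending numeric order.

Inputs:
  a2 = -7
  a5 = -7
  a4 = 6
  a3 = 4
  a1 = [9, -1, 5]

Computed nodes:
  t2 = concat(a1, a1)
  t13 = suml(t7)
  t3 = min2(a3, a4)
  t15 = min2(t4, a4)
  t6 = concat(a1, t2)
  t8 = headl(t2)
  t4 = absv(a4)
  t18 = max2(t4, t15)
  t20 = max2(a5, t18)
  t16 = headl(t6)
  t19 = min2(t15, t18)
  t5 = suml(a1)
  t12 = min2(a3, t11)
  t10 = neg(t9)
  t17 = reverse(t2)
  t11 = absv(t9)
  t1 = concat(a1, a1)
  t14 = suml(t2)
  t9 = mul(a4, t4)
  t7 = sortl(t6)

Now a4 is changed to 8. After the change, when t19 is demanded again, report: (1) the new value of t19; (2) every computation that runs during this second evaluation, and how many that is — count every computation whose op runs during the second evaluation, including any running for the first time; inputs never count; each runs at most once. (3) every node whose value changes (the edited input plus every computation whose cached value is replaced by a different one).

Initial pass — values computed on the first demand:
  t4 = absv(6) = 6
  t15 = min2(6, 6) = 6
  t18 = max2(6, 6) = 6
  t19 = min2(6, 6) = 6

Second demand — change propagation:
  t4: re-runs because a4 6->8; new result 8.
  t15: re-runs because t4 6->8; a4 6->8; new result 8.
  t18: re-runs because t4 6->8; t15 6->8; new result 8.
  t19: re-runs because t15 6->8; t18 6->8; new result 8.

t19 now evaluates to 8.
Run set: t4, t15, t18, t19 (4 run).
Changed values: a4, t4, t15, t18, t19.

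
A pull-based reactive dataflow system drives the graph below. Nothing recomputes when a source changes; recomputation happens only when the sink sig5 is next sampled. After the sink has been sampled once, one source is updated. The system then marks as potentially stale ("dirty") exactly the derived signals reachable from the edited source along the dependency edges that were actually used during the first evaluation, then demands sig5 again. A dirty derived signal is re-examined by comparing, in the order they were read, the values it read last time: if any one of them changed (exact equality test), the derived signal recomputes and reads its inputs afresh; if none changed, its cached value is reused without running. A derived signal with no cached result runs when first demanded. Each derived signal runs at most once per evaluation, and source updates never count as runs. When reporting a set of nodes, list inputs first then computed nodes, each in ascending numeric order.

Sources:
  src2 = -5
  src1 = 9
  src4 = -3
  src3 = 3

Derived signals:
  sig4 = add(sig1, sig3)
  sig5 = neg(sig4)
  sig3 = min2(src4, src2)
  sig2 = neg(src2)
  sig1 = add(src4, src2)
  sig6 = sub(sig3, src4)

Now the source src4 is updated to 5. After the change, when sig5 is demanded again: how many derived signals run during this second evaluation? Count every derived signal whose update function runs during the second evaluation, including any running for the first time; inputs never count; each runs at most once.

First evaluation (everything demanded from the output):
  sig1 = add(-3, -5) = -8
  sig3 = min2(-3, -5) = -5
  sig4 = add(-8, -5) = -13
  sig5 = neg(-13) = 13

Propagation after the edit:
  sig1: runs — src4 -3->5; result 0.
  sig3: runs — src4 -3->5; result -5 (same value as before).
  sig4: runs — sig1 -8->0; result -5.
  sig5: runs — sig4 -13->-5; result 5.

Derived signals that run: sig1, sig3, sig4, sig5 — 4 in total.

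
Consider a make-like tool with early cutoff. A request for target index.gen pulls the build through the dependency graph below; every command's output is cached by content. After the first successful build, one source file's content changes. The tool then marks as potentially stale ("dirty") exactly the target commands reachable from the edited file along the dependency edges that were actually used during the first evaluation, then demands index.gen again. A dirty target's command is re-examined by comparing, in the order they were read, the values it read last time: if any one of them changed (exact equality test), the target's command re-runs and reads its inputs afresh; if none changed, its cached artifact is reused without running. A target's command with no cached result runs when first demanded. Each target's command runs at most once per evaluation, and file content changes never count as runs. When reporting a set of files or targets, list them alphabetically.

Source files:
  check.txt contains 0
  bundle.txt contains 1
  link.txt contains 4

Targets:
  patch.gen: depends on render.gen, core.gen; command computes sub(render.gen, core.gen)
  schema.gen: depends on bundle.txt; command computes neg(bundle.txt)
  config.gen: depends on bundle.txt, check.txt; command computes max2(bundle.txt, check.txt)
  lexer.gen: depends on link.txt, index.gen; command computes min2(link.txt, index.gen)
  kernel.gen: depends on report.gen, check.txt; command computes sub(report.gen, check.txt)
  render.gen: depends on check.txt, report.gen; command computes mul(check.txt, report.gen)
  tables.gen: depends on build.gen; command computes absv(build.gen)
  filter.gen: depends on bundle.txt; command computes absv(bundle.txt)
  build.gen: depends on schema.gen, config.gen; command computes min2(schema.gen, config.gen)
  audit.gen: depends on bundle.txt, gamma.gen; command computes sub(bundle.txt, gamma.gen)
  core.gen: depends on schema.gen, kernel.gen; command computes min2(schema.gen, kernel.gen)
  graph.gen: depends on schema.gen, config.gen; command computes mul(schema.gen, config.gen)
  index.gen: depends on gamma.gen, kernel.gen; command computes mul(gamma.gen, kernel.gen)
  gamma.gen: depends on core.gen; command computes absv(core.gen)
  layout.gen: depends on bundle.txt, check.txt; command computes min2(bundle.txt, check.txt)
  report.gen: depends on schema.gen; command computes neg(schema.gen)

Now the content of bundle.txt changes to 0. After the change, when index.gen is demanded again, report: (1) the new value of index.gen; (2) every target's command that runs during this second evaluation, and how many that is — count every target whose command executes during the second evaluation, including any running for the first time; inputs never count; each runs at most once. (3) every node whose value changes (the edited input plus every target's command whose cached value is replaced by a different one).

First demand of the output computes:
  schema.gen = neg(1) = -1
  report.gen = neg(-1) = 1
  kernel.gen = sub(1, 0) = 1
  core.gen = min2(-1, 1) = -1
  gamma.gen = absv(-1) = 1
  index.gen = mul(1, 1) = 1

After the edit, cleaning proceeds:
  schema.gen: a read changed (bundle.txt 1->0) — executes, giving 0.
  report.gen: a read changed (schema.gen -1->0) — executes, giving 0.
  kernel.gen: a read changed (report.gen 1->0) — executes, giving 0.
  core.gen: a read changed (schema.gen -1->0; kernel.gen 1->0) — executes, giving 0.
  gamma.gen: a read changed (core.gen -1->0) — executes, giving 0.
  index.gen: a read changed (gamma.gen 1->0; kernel.gen 1->0) — executes, giving 0.

Demanding index.gen again yields 0.
6 target commands run: core.gen, gamma.gen, index.gen, kernel.gen, report.gen, schema.gen.
The nodes whose values change: bundle.txt, core.gen, gamma.gen, index.gen, kernel.gen, report.gen, schema.gen.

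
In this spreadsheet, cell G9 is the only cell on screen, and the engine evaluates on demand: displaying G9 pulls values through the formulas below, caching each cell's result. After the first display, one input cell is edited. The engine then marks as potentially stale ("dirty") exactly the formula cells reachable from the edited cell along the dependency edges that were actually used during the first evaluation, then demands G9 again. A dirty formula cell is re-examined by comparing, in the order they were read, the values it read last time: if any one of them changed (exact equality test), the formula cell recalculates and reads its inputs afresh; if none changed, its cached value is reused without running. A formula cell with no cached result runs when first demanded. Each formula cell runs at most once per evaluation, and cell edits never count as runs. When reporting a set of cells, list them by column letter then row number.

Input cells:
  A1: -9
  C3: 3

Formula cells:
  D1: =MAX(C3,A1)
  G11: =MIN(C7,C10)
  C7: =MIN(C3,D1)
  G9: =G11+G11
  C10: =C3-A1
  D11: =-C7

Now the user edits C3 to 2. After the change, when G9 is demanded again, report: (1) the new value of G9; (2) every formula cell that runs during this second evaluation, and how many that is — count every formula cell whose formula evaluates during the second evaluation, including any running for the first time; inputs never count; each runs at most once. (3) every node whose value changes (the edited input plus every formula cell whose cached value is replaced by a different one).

G9 now evaluates to 4.
Run set: C7, C10, D1, G9, G11 (5 run).
Changed values: C3, C7, C10, D1, G9, G11.

Initial pass — values computed on the first demand:
  C10 = 3 - -9 = 12
  D1 = MAX(3, -9) = 3
  C7 = MIN(3, 3) = 3
  G11 = MIN(3, 12) = 3
  G9 = 3 + 3 = 6

Second demand — change propagation:
  C10: re-runs because C3 3->2; new result 11.
  D1: re-runs because C3 3->2; new result 2.
  C7: re-runs because C3 3->2; D1 3->2; new result 2.
  G11: re-runs because C7 3->2; C10 12->11; new result 2.
  G9: re-runs because G11 3->2; G11 3->2; new result 4.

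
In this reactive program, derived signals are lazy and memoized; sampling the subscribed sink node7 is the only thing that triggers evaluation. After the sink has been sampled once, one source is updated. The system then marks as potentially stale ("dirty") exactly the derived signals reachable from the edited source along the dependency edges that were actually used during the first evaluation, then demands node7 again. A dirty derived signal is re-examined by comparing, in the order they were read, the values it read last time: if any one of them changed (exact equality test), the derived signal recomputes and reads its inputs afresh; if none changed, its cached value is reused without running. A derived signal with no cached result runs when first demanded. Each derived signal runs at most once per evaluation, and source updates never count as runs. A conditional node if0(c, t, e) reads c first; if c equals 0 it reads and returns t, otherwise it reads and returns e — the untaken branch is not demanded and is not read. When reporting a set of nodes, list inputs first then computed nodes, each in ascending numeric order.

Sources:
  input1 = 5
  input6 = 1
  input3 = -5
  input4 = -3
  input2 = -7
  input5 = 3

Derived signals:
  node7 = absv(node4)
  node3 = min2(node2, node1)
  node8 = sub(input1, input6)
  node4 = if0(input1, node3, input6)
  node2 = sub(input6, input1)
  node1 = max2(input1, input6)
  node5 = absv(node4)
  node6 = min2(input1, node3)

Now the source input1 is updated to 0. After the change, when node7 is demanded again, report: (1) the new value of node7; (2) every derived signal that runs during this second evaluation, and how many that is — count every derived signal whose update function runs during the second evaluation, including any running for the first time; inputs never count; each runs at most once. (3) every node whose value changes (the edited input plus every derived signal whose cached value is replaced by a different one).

Demanding node7 again yields 1.
4 derived signals run: node1, node2, node3, node4.
The nodes whose values change: input1.
Note the branch switch — node1, node2, node3 had no cache and run now for the first time.

First demand of the output computes:
  node4 = if0(input1=5 -> else branch input6) = 1
  node7 = absv(1) = 1

After the edit, cleaning proceeds:
  node1: had never run; runs now, result 1.
  node2: had never run; runs now, result 1.
  node3: had never run; runs now, result 1.
  node4: a read changed (input1 5->0) — executes, giving 1 — identical to its old value.
  node7: dirty, but its reads are unchanged (node4 unchanged); cached 1 stands.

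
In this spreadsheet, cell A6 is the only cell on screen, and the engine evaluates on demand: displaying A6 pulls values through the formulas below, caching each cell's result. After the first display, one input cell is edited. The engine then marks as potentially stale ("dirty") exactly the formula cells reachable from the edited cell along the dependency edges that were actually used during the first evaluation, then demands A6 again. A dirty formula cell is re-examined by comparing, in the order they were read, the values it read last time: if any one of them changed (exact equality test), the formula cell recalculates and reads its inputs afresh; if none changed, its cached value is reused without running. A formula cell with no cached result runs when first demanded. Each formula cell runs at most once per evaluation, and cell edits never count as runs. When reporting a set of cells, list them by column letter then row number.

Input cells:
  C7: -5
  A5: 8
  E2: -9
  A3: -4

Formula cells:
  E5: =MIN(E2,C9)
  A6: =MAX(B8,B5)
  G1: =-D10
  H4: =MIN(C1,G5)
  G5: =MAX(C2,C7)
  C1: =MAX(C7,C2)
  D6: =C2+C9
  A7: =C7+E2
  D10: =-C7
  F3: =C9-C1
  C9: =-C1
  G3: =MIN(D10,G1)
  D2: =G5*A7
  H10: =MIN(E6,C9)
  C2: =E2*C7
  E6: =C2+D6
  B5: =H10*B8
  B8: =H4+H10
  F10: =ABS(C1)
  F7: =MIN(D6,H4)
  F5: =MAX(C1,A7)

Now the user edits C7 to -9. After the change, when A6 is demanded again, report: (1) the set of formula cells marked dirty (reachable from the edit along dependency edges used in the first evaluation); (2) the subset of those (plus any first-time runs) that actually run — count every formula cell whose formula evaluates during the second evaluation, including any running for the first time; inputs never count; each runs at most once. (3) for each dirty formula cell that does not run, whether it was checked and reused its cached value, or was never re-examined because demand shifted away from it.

Dirty set: A6, B5, B8, C1, C2, C9, D6, E6, G5, H4, H10.
Run set: B5, B8, C1, C2, C9, D6, E6, G5, H4, H10 (10 run).
Re-examined without running (cache reused): A6.
The important point: at A6 every value read last time is unchanged, so the dirty flag clears without a run.

Initial pass — values computed on the first demand:
  C2 = -9 * -5 = 45
  C1 = MAX(-5, 45) = 45
  C9 = -(45) = -45
  D6 = 45 + -45 = 0
  E6 = 45 + 0 = 45
  G5 = MAX(45, -5) = 45
  H4 = MIN(45, 45) = 45
  H10 = MIN(45, -45) = -45
  B8 = 45 + -45 = 0
  B5 = -45 * 0 = 0
  A6 = MAX(0, 0) = 0

Second demand — change propagation:
  C2: re-runs because C7 -5->-9; new result 81.
  C1: re-runs because C7 -5->-9; C2 45->81; new result 81.
  C9: re-runs because C1 45->81; new result -81.
  D6: re-runs because C2 45->81; C9 -45->-81; new result 0 (unchanged).
  E6: re-runs because C2 45->81; new result 81.
  G5: re-runs because C2 45->81; C7 -5->-9; new result 81.
  H4: re-runs because C1 45->81; G5 45->81; new result 81.
  H10: re-runs because E6 45->81; C9 -45->-81; new result -81.
  B8: re-runs because H4 45->81; H10 -45->-81; new result 0 (unchanged).
  B5: re-runs because H10 -45->-81; new result 0 (unchanged).
  A6: re-examined; everything it read last time is the same (B8 unchanged, B5 unchanged) — cache 0 kept, no run.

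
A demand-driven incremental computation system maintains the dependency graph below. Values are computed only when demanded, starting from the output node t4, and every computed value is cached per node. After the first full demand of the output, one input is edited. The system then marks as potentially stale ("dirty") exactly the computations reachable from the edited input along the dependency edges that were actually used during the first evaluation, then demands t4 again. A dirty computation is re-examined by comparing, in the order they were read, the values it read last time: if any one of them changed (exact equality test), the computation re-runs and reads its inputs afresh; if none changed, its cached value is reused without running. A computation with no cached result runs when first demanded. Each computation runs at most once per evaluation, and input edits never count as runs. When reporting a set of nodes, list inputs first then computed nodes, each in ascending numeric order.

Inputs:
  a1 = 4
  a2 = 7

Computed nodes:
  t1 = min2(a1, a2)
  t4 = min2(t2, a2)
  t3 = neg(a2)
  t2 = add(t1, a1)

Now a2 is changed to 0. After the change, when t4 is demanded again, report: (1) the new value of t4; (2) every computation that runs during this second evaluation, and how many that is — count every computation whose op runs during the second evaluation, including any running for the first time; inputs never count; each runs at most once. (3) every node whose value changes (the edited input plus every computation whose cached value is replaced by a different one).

First evaluation (everything demanded from the output):
  t1 = min2(4, 7) = 4
  t2 = add(4, 4) = 8
  t4 = min2(8, 7) = 7

Propagation after the edit:
  t1: runs — a2 7->0; result 0.
  t2: runs — t1 4->0; result 4.
  t4: runs — t2 8->4; a2 7->0; result 0.

New value of t4: 0.
Computations that run: t1, t2, t4 — 3 in total.
Values that change: a2, t1, t2, t4.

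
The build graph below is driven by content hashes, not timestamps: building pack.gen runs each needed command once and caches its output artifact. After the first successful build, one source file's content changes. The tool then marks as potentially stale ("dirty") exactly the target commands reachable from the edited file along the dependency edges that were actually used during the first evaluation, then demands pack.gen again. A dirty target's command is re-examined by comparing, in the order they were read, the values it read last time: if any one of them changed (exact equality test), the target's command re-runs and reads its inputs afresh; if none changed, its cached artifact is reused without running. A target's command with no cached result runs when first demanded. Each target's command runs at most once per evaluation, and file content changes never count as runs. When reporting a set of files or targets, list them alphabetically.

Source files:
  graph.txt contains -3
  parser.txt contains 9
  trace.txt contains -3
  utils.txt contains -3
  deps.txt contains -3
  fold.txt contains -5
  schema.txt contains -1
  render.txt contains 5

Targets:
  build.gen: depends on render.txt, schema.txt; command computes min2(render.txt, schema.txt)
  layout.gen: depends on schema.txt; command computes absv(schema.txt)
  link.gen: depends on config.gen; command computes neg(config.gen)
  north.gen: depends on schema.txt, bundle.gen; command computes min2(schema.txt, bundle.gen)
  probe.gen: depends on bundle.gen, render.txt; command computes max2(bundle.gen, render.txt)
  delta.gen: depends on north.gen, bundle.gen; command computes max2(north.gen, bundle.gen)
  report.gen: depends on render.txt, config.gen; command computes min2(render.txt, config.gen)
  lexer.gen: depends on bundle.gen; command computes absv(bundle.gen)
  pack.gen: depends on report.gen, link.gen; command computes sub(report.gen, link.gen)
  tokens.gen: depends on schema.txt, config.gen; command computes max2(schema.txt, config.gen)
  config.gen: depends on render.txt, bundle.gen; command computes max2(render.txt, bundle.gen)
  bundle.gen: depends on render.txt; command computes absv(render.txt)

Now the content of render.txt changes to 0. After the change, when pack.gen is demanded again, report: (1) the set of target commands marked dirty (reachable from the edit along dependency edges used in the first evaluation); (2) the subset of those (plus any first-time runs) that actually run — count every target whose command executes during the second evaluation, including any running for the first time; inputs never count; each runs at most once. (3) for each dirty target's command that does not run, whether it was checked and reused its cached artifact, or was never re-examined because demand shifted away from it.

Dirty set: bundle.gen, config.gen, link.gen, pack.gen, report.gen.
Run set: bundle.gen, config.gen, link.gen, pack.gen, report.gen (5 run).
All dirty target commands ended up running.

Initial pass — values computed on the first demand:
  bundle.gen = absv(5) = 5
  config.gen = max2(5, 5) = 5
  link.gen = neg(5) = -5
  report.gen = min2(5, 5) = 5
  pack.gen = sub(5, -5) = 10

Second demand — change propagation:
  bundle.gen: re-runs because render.txt 5->0; new result 0.
  config.gen: re-runs because render.txt 5->0; bundle.gen 5->0; new result 0.
  link.gen: re-runs because config.gen 5->0; new result 0.
  report.gen: re-runs because render.txt 5->0; config.gen 5->0; new result 0.
  pack.gen: re-runs because report.gen 5->0; link.gen -5->0; new result 0.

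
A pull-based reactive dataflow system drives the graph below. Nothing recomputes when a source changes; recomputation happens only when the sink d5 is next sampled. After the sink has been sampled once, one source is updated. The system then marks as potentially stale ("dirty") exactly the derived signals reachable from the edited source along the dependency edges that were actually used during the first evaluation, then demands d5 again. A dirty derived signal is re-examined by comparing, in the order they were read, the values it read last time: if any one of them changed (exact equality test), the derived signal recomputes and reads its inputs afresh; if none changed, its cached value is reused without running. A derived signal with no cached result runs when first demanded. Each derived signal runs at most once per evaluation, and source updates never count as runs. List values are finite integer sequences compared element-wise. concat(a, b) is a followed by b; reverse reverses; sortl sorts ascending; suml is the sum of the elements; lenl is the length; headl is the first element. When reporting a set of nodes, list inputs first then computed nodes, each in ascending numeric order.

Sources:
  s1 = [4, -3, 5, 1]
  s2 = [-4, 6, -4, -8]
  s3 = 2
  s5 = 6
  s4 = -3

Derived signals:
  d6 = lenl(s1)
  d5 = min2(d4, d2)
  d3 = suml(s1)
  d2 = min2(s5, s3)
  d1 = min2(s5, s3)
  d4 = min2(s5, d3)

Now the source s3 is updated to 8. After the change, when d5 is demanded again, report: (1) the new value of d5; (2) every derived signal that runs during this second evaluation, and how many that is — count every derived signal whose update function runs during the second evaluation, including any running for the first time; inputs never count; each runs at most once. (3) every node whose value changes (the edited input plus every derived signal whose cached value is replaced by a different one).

New value of d5: 6.
Derived signals that run: d2, d5 — 2 in total.
Values that change: s3, d2, d5.

First evaluation (everything demanded from the output):
  d2 = min2(6, 2) = 2
  d3 = suml([4, -3, 5, 1]) = 7
  d4 = min2(6, 7) = 6
  d5 = min2(6, 2) = 2

Propagation after the edit:
  d2: runs — s3 2->8; result 6.
  d5: runs — d2 2->6; result 6.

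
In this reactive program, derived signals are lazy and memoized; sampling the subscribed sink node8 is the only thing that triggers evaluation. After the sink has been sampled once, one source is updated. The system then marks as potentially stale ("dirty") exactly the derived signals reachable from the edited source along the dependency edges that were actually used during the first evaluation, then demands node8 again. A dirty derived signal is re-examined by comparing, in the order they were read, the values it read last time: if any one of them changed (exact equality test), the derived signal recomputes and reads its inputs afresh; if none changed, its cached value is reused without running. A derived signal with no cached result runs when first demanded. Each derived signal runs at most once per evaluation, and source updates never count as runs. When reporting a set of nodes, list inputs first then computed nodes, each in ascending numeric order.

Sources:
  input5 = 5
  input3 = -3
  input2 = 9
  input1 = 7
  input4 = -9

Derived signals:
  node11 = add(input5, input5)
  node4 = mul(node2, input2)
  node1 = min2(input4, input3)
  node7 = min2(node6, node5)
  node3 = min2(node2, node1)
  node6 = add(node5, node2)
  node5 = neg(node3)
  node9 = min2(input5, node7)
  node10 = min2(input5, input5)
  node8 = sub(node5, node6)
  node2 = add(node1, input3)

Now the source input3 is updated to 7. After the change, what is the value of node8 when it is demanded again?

Demanding node8 again yields 2.

First demand of the output computes:
  node1 = min2(-9, -3) = -9
  node2 = add(-9, -3) = -12
  node3 = min2(-12, -9) = -12
  node5 = neg(-12) = 12
  node6 = add(12, -12) = 0
  node8 = sub(12, 0) = 12

After the edit, cleaning proceeds:
  node1: a read changed (input3 -3->7) — executes, giving -9 — identical to its old value.
  node2: a read changed (input3 -3->7) — executes, giving -2.
  node3: a read changed (node2 -12->-2) — executes, giving -9.
  node5: a read changed (node3 -12->-9) — executes, giving 9.
  node6: a read changed (node5 12->9; node2 -12->-2) — executes, giving 7.
  node8: a read changed (node5 12->9; node6 0->7) — executes, giving 2.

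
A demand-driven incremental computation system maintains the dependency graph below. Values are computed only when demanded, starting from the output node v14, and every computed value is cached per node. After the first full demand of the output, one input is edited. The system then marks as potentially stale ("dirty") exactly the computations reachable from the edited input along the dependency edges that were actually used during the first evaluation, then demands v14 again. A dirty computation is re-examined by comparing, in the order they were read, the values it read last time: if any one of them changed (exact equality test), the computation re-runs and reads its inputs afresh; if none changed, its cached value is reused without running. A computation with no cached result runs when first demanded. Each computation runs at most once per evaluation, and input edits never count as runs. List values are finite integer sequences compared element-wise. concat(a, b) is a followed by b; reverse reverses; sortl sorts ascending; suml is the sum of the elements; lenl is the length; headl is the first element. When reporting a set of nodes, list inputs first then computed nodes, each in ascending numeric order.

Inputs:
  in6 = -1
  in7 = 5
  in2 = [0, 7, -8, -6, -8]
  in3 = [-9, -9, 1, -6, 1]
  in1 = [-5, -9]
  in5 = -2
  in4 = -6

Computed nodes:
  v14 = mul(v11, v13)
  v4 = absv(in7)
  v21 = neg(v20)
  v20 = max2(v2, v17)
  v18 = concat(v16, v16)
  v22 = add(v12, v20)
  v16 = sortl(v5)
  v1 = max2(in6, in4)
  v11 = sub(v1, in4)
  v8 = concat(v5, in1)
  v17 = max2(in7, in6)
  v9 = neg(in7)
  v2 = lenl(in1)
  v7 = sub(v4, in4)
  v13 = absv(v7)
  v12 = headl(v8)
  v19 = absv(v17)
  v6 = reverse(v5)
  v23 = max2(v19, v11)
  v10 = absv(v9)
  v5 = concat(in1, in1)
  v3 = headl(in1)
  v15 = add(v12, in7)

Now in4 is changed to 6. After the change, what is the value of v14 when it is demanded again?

New value of v14: 0.

First evaluation (everything demanded from the output):
  v1 = max2(-1, -6) = -1
  v4 = absv(5) = 5
  v7 = sub(5, -6) = 11
  v11 = sub(-1, -6) = 5
  v13 = absv(11) = 11
  v14 = mul(5, 11) = 55

Propagation after the edit:
  v1: runs — in4 -6->6; result 6.
  v7: runs — in4 -6->6; result -1.
  v11: runs — v1 -1->6; in4 -6->6; result 0.
  v13: runs — v7 11->-1; result 1.
  v14: runs — v11 5->0; v13 11->1; result 0.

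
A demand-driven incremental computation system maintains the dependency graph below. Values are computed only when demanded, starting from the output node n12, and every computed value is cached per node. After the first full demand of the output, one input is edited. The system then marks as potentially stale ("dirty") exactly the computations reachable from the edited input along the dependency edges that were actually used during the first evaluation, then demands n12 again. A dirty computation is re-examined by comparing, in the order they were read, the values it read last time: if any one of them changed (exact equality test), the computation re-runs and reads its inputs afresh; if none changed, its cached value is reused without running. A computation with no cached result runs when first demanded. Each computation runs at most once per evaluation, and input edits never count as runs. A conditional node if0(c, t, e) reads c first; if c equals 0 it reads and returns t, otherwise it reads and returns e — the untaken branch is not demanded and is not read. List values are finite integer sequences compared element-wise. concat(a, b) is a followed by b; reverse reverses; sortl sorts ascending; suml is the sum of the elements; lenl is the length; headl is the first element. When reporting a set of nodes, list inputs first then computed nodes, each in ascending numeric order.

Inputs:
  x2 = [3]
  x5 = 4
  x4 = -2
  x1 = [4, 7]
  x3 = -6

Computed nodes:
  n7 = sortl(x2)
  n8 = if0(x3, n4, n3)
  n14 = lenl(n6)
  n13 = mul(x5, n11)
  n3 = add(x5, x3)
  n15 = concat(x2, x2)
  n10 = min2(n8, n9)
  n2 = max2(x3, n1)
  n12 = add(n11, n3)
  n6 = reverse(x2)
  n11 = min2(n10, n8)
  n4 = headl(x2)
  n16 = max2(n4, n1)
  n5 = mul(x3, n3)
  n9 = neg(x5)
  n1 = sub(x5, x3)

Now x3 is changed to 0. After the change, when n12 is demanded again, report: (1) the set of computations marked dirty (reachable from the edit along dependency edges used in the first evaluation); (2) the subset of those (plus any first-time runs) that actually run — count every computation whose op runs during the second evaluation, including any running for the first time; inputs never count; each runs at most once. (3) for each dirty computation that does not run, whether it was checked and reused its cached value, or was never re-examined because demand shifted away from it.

First evaluation (everything demanded from the output):
  n3 = add(4, -6) = -2
  n8 = if0(x3=-6 -> else branch n3) = -2
  n9 = neg(4) = -4
  n10 = min2(-2, -4) = -4
  n11 = min2(-4, -2) = -4
  n12 = add(-4, -2) = -6

Propagation after the edit:
  n3: runs — x3 -6->0; result 4.
  n4: demanded for the first time — runs, produces 3.
  n8: runs — x3 -6->0; n3 -2->4; result 3.
  n10: runs — n8 -2->3; result -4 (same value as before).
  n11: runs — n8 -2->3; result -4 (same value as before).
  n12: runs — n3 -2->4; result 0.

Key observation: a condition flipped, so demand reaches new nodes — n4 runs for the first time.

Marked dirty: n3, n8, n10, n11, n12.
Computations that run: n3, n4, n8, n10, n11, n12 — 6 in total.
Every dirty computation ran.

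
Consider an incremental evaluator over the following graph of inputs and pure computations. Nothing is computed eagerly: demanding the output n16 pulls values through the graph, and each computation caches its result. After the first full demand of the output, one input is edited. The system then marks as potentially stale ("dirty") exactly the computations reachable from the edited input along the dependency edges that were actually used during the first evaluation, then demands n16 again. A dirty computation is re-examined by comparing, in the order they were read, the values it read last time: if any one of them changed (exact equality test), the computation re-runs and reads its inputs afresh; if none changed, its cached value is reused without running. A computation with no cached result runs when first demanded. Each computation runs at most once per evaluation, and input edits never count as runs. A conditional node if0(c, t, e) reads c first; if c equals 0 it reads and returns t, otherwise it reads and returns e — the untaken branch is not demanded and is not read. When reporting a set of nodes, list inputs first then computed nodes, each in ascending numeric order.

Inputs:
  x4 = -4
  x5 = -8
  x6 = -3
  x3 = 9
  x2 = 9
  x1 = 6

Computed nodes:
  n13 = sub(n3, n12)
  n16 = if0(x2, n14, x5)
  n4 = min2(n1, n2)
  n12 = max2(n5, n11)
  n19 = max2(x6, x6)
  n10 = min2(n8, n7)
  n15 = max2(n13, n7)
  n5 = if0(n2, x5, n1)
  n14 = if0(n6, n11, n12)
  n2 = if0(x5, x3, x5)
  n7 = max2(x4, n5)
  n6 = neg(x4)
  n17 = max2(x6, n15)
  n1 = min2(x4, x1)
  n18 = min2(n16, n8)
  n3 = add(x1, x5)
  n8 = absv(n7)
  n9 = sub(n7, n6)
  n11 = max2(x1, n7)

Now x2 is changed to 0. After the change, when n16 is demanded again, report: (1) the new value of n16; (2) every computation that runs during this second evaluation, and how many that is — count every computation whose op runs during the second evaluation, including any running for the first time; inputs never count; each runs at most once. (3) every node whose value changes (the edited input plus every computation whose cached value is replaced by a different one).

Initial pass — values computed on the first demand:
  n16 = if0(x2=9 -> else branch x5) = -8

Second demand — change propagation:
  n1: newly demanded (no cache) — executes and yields -4.
  n2: newly demanded (no cache) — executes and yields -8.
  n5: newly demanded (no cache) — executes and yields -4.
  n6: newly demanded (no cache) — executes and yields 4.
  n7: newly demanded (no cache) — executes and yields -4.
  n11: newly demanded (no cache) — executes and yields 6.
  n12: newly demanded (no cache) — executes and yields 6.
  n14: newly demanded (no cache) — executes and yields 6.
  n16: re-runs because x2 9->0; new result 6.

The important point: the flipped condition pulls in fresh nodes; n1, n2, n5, n6, n7, n11, n12, n14 run for the first time.

n16 now evaluates to 6.
Run set: n1, n2, n5, n6, n7, n11, n12, n14, n16 (9 run).
Changed values: x2, n16.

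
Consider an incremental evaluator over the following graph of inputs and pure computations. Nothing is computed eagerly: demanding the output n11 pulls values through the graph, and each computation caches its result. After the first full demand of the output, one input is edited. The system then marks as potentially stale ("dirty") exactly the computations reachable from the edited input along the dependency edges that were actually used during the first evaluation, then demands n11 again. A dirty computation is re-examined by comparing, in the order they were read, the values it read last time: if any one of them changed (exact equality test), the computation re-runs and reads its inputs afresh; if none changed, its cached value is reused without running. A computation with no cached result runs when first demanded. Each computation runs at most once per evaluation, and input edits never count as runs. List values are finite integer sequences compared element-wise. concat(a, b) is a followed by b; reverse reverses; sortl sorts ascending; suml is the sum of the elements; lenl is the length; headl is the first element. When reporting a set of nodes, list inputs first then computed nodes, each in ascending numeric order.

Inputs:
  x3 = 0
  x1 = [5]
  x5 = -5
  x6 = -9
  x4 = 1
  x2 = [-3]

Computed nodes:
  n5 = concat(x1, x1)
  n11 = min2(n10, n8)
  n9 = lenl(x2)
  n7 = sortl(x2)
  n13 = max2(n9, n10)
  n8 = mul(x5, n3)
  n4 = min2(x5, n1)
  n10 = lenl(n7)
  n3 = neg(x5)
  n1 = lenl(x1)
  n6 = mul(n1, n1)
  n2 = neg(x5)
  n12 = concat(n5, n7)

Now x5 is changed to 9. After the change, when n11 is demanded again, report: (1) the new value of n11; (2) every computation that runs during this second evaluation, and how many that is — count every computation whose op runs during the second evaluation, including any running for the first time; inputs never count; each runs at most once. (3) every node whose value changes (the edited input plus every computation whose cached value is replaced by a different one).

Initial pass — values computed on the first demand:
  n3 = neg(-5) = 5
  n7 = sortl([-3]) = [-3]
  n8 = mul(-5, 5) = -25
  n10 = lenl([-3]) = 1
  n11 = min2(1, -25) = -25

Second demand — change propagation:
  n3: re-runs because x5 -5->9; new result -9.
  n8: re-runs because x5 -5->9; n3 5->-9; new result -81.
  n11: re-runs because n8 -25->-81; new result -81.

n11 now evaluates to -81.
Run set: n3, n8, n11 (3 run).
Changed values: x5, n3, n8, n11.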